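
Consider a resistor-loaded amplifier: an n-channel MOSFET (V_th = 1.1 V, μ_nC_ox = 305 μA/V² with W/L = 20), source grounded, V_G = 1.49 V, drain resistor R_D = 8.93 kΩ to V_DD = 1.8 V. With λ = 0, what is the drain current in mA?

I_D = 0.191 mA

V_GS = V_G = 1.49 V, so V_ov = 1.49 − 1.1 = 0.39 V.
k_n = μ_nC_ox · (W/L) = 6.1 mA/V².
Assume saturation: I_D = ½ k_n V_ov² = 0.5 × 6.1 × 0.39² = 0.464 mA, giving V_DS = V_DD − I_D R_D = 1.8 − 0.464 × 8.93 = -2.34 V.
But -2.34 V < V_ov = 0.39 V, so the device is actually in triode.
In triode I_D = k_n[V_ov V_DS − ½ V_DS²] and I_D = (V_DD − V_DS)/R_D. Equating: 27.2 V_DS² − 22.24 V_DS + 1.8 = 0, giving V_DS = 0.0911 V (the root below V_ov).
I_D = (1.8 − 0.0911) / 8.93 = 0.191 mA.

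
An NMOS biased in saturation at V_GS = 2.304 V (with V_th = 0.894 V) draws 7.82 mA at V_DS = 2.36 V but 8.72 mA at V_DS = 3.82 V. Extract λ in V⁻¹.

With V_GS fixed, I_D ∝ (1 + λ V_DS) in saturation, so I_D2/I_D1 = (1 + λ V_DS2)/(1 + λ V_DS1).
8.72/7.82 = 1.115 = (1 + 3.82 λ)/(1 + 2.36 λ).
Solving: λ (I_D1 V_DS2 − I_D2 V_DS1) = I_D2 − I_D1, so λ = (8.72 − 7.82) / (7.82 × 3.82 − 8.72 × 2.36) = 0.9 / 9.29 = 0.0968 V⁻¹.

λ = 0.0968 V⁻¹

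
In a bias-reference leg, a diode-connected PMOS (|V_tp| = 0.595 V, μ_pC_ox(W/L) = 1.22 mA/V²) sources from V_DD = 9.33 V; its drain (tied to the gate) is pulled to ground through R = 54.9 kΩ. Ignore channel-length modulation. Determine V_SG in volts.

With gate tied to drain, V_SG = V_SD ≥ V_SG − |V_tp|, so the device is in saturation.
KCL at the drain: ½ k_p (V_SG − |V_tp|)² = (V_DD − V_SG)/R.
Let x = V_SG − 0.595. Then 33.5 x² + x − 8.735 = 0, giving x = 0.496 V (positive root), so V_SG = 1.09 V.
I_D = (V_DD − V_SG)/R = (9.33 − 1.09) / 54.9 = 0.15 mA.

V_SG = 1.09 V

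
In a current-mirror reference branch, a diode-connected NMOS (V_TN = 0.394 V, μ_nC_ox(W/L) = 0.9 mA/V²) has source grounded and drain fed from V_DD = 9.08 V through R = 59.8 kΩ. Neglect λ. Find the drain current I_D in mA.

I_D = 0.136 mA

With gate tied to drain, V_GS = V_DS ≥ V_GS − V_TN, so the device is in saturation.
KCL at the drain: ½ k_n (V_GS − V_TN)² = (V_DD − V_GS)/R.
Let x = V_GS − 0.394. Then 26.9 x² + x − 8.686 = 0, giving x = 0.55 V (positive root), so V_GS = 0.944 V.
I_D = (V_DD − V_GS)/R = (9.08 − 0.944) / 59.8 = 0.136 mA.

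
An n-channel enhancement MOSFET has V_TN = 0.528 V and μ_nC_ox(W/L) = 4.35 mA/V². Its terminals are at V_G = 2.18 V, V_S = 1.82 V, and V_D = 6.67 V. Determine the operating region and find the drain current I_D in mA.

V_GS = V_G − V_S = 2.18 − 1.82 = 0.36 V; V_DS = V_D − V_S = 6.67 − 1.82 = 4.85 V.
V_GS = 0.36 V < V_TN = 0.528 V, so the transistor is in cutoff.

Cutoff; I_D = 0 mA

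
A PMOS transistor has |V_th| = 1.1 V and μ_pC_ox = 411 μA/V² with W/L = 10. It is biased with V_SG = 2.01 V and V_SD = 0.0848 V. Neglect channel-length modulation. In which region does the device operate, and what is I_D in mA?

k_p = μ_pC_ox · (W/L) = 4.11 mA/V².
V_ov = V_SG − |V_th| = 2.01 − 1.1 = 0.91 V.
Since V_SD = 0.0848 V < V_ov = 0.91 V, the device is in the triode region.
I_D = k_p [V_ov · V_SD − ½ V_SD²] = 4.11 × [0.91 × 0.0848 − 0.5 × 0.0848²] = 0.302 mA.

Triode; I_D = 0.302 mA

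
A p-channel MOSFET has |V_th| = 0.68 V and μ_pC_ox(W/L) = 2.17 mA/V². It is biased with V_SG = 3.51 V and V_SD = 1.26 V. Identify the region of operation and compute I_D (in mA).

V_ov = V_SG − |V_th| = 3.51 − 0.68 = 2.83 V.
Since V_SD = 1.26 V < V_ov = 2.83 V, the device is in the triode region.
I_D = k_p [V_ov · V_SD − ½ V_SD²] = 2.17 × [2.83 × 1.26 − 0.5 × 1.26²] = 6.02 mA.

Triode; I_D = 6.02 mA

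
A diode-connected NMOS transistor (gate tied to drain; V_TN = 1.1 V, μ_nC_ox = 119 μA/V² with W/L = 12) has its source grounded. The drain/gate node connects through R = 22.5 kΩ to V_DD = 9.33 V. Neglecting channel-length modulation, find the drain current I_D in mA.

I_D = 0.335 mA

With gate tied to drain, V_GS = V_DS ≥ V_GS − V_TN, so the device is in saturation.
k_n = μ_nC_ox · (W/L) = 1.428 mA/V².
KCL at the drain: ½ k_n (V_GS − V_TN)² = (V_DD − V_GS)/R.
Let x = V_GS − 1.1. Then 16.1 x² + x − 8.23 = 0, giving x = 0.685 V (positive root), so V_GS = 1.79 V.
I_D = (V_DD − V_GS)/R = (9.33 − 1.79) / 22.5 = 0.335 mA.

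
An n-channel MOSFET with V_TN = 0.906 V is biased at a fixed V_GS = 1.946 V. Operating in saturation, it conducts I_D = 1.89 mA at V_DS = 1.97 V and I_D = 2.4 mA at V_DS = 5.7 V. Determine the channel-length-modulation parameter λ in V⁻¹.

λ = 0.0844 V⁻¹

With V_GS fixed, I_D ∝ (1 + λ V_DS) in saturation, so I_D2/I_D1 = (1 + λ V_DS2)/(1 + λ V_DS1).
2.4/1.89 = 1.27 = (1 + 5.7 λ)/(1 + 1.97 λ).
Solving: λ (I_D1 V_DS2 − I_D2 V_DS1) = I_D2 − I_D1, so λ = (2.4 − 1.89) / (1.89 × 5.7 − 2.4 × 1.97) = 0.51 / 6.04 = 0.0844 V⁻¹.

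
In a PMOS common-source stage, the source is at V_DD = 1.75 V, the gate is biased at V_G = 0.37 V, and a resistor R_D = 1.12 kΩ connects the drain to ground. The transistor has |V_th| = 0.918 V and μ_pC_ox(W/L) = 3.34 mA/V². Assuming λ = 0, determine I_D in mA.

I_D = 0.356 mA

V_SG = V_DD − V_G = 1.75 − 0.37 = 1.38 V, so V_ov = 1.38 − 0.918 = 0.462 V.
Assume saturation: I_D = ½ k_p V_ov² = 0.5 × 3.34 × 0.462² = 0.356 mA, giving V_SD = V_DD − I_D R_D = 1.75 − 0.356 × 1.12 = 1.35 V.
V_SD = 1.35 V ≥ V_ov = 0.462 V, confirming saturation.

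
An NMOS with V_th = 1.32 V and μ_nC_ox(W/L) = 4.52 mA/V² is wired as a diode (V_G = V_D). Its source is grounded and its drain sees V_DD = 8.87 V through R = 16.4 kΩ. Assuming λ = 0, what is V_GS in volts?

V_GS = 1.76 V

With gate tied to drain, V_GS = V_DS ≥ V_GS − V_th, so the device is in saturation.
KCL at the drain: ½ k_n (V_GS − V_th)² = (V_DD − V_GS)/R.
Let x = V_GS − 1.32. Then 37.1 x² + x − 7.55 = 0, giving x = 0.438 V (positive root), so V_GS = 1.76 V.
I_D = (V_DD − V_GS)/R = (8.87 − 1.76) / 16.4 = 0.434 mA.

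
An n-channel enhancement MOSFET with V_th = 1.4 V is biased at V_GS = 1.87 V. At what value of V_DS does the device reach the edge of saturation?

The boundary between triode and saturation is V_DS = V_GS − V_th = V_ov.
V_ov = 1.87 − 1.4 = 0.47 V.

V_DS,sat = 0.470 V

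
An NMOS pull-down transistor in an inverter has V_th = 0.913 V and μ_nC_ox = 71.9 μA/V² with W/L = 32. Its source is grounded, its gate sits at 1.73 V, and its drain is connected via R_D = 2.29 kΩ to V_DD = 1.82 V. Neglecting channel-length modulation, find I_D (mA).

V_GS = V_G = 1.73 V, so V_ov = 1.73 − 0.913 = 0.817 V.
k_n = μ_nC_ox · (W/L) = 2.301 mA/V².
Assume saturation: I_D = ½ k_n V_ov² = 0.5 × 2.301 × 0.817² = 0.768 mA, giving V_DS = V_DD − I_D R_D = 1.82 − 0.768 × 2.29 = 0.0616 V.
But 0.0616 V < V_ov = 0.817 V, so the device is actually in triode.
In triode I_D = k_n[V_ov V_DS − ½ V_DS²] and I_D = (V_DD − V_DS)/R_D. Equating: 2.63 V_DS² − 5.305 V_DS + 1.82 = 0, giving V_DS = 0.439 V (the root below V_ov).
I_D = (1.82 − 0.439) / 2.29 = 0.603 mA.

I_D = 0.603 mA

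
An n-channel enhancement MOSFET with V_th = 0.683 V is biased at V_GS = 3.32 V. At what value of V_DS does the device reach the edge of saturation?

The boundary between triode and saturation is V_DS = V_GS − V_th = V_ov.
V_ov = 3.32 − 0.683 = 2.64 V.

V_DS,sat = 2.64 V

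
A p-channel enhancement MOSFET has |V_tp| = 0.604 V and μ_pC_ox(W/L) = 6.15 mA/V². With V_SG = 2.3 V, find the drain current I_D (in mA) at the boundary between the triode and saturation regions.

At the boundary V_SD = V_ov = V_SG − |V_tp| = 2.3 − 0.604 = 1.7 V.
I_D = ½ k_p V_ov² = 0.5 × 6.15 × 1.7² = 8.84 mA.

I_D = 8.84 mA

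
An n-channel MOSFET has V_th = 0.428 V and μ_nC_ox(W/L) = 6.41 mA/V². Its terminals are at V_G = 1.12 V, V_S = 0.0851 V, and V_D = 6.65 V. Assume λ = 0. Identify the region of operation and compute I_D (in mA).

V_GS = V_G − V_S = 1.12 − 0.0851 = 1.03 V; V_DS = V_D − V_S = 6.65 − 0.0851 = 6.56 V.
V_ov = V_GS − V_th = 1.03 − 0.428 = 0.607 V.
Since V_DS = 6.56 V ≥ V_ov = 0.607 V, the device is in saturation.
I_D = ½ k_n V_ov² = 0.5 × 6.41 × 0.607² = 1.18 mA.

Saturation; I_D = 1.18 mA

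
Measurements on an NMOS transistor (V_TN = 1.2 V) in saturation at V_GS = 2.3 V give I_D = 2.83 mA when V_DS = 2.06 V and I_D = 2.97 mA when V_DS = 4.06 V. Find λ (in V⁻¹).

With V_GS fixed, I_D ∝ (1 + λ V_DS) in saturation, so I_D2/I_D1 = (1 + λ V_DS2)/(1 + λ V_DS1).
2.97/2.83 = 1.049 = (1 + 4.06 λ)/(1 + 2.06 λ).
Solving: λ (I_D1 V_DS2 − I_D2 V_DS1) = I_D2 − I_D1, so λ = (2.97 − 2.83) / (2.83 × 4.06 − 2.97 × 2.06) = 0.14 / 5.37 = 0.0261 V⁻¹.

λ = 0.0261 V⁻¹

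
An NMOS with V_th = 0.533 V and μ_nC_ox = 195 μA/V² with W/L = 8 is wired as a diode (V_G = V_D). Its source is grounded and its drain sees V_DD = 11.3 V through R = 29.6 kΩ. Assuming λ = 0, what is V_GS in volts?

With gate tied to drain, V_GS = V_DS ≥ V_GS − V_th, so the device is in saturation.
k_n = μ_nC_ox · (W/L) = 1.56 mA/V².
KCL at the drain: ½ k_n (V_GS − V_th)² = (V_DD − V_GS)/R.
Let x = V_GS − 0.533. Then 23.1 x² + x − 10.77 = 0, giving x = 0.662 V (positive root), so V_GS = 1.19 V.
I_D = (V_DD − V_GS)/R = (11.3 − 1.19) / 29.6 = 0.341 mA.

V_GS = 1.19 V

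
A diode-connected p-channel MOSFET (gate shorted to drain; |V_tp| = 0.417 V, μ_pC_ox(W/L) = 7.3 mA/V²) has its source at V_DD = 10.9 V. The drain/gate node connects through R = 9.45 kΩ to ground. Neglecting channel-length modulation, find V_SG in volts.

V_SG = 0.954 V

With gate tied to drain, V_SG = V_SD ≥ V_SG − |V_tp|, so the device is in saturation.
KCL at the drain: ½ k_p (V_SG − |V_tp|)² = (V_DD − V_SG)/R.
Let x = V_SG − 0.417. Then 34.5 x² + x − 10.48 = 0, giving x = 0.537 V (positive root), so V_SG = 0.954 V.
I_D = (V_DD − V_SG)/R = (10.9 − 0.954) / 9.45 = 1.05 mA.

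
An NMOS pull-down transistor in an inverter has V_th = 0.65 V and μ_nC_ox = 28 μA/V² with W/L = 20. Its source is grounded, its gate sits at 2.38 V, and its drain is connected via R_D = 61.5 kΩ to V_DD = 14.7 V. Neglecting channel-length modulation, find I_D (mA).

V_GS = V_G = 2.38 V, so V_ov = 2.38 − 0.65 = 1.73 V.
k_n = μ_nC_ox · (W/L) = 0.56 mA/V².
Assume saturation: I_D = ½ k_n V_ov² = 0.5 × 0.56 × 1.73² = 0.838 mA, giving V_DS = V_DD − I_D R_D = 14.7 − 0.838 × 61.5 = -36.8 V.
But -36.8 V < V_ov = 1.73 V, so the device is actually in triode.
In triode I_D = k_n[V_ov V_DS − ½ V_DS²] and I_D = (V_DD − V_DS)/R_D. Equating: 17.2 V_DS² − 60.58 V_DS + 14.7 = 0, giving V_DS = 0.262 V (the root below V_ov).
I_D = (14.7 − 0.262) / 61.5 = 0.235 mA.

I_D = 0.235 mA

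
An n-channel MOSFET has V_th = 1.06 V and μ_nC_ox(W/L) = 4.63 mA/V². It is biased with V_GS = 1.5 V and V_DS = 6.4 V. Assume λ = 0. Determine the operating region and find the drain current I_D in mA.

V_ov = V_GS − V_th = 1.5 − 1.06 = 0.44 V.
Since V_DS = 6.4 V ≥ V_ov = 0.44 V, the device is in saturation.
I_D = ½ k_n V_ov² = 0.5 × 4.63 × 0.44² = 0.448 mA.

Saturation; I_D = 0.448 mA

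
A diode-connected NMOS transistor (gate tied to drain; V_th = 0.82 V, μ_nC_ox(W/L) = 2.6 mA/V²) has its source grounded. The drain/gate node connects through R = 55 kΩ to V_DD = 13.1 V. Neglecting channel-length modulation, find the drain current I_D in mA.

I_D = 0.216 mA

With gate tied to drain, V_GS = V_DS ≥ V_GS − V_th, so the device is in saturation.
KCL at the drain: ½ k_n (V_GS − V_th)² = (V_DD − V_GS)/R.
Let x = V_GS − 0.82. Then 71.5 x² + x − 12.28 = 0, giving x = 0.407 V (positive root), so V_GS = 1.23 V.
I_D = (V_DD − V_GS)/R = (13.1 − 1.23) / 55 = 0.216 mA.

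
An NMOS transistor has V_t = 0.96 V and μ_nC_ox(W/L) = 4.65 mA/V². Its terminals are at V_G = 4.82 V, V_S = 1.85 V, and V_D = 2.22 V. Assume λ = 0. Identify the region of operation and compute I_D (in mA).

V_GS = V_G − V_S = 4.82 − 1.85 = 2.97 V; V_DS = V_D − V_S = 2.22 − 1.85 = 0.37 V.
V_ov = V_GS − V_t = 2.97 − 0.96 = 2.01 V.
Since V_DS = 0.37 V < V_ov = 2.01 V, the device is in the triode region.
I_D = k_n [V_ov · V_DS − ½ V_DS²] = 4.65 × [2.01 × 0.37 − 0.5 × 0.37²] = 3.14 mA.

Triode; I_D = 3.14 mA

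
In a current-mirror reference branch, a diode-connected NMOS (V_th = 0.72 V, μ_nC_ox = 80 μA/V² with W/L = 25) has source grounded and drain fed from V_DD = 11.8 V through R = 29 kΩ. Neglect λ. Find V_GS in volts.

With gate tied to drain, V_GS = V_DS ≥ V_GS − V_th, so the device is in saturation.
k_n = μ_nC_ox · (W/L) = 2 mA/V².
KCL at the drain: ½ k_n (V_GS − V_th)² = (V_DD − V_GS)/R.
Let x = V_GS − 0.72. Then 29 x² + x − 11.08 = 0, giving x = 0.601 V (positive root), so V_GS = 1.32 V.
I_D = (V_DD − V_GS)/R = (11.8 − 1.32) / 29 = 0.361 mA.

V_GS = 1.32 V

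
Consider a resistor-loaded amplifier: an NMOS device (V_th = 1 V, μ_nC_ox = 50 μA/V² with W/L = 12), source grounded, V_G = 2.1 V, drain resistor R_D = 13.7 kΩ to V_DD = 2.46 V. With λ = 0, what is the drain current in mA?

I_D = 0.159 mA

V_GS = V_G = 2.1 V, so V_ov = 2.1 − 1 = 1.1 V.
k_n = μ_nC_ox · (W/L) = 0.6 mA/V².
Assume saturation: I_D = ½ k_n V_ov² = 0.5 × 0.6 × 1.1² = 0.363 mA, giving V_DS = V_DD − I_D R_D = 2.46 − 0.363 × 13.7 = -2.51 V.
But -2.51 V < V_ov = 1.1 V, so the device is actually in triode.
In triode I_D = k_n[V_ov V_DS − ½ V_DS²] and I_D = (V_DD − V_DS)/R_D. Equating: 4.11 V_DS² − 10.04 V_DS + 2.46 = 0, giving V_DS = 0.276 V (the root below V_ov).
I_D = (2.46 − 0.276) / 13.7 = 0.159 mA.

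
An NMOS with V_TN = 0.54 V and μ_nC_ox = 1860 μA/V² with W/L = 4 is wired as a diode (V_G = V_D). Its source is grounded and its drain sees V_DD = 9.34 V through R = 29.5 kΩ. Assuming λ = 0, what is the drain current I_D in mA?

With gate tied to drain, V_GS = V_DS ≥ V_GS − V_TN, so the device is in saturation.
k_n = μ_nC_ox · (W/L) = 7.44 mA/V².
KCL at the drain: ½ k_n (V_GS − V_TN)² = (V_DD − V_GS)/R.
Let x = V_GS − 0.54. Then 110 x² + x − 8.8 = 0, giving x = 0.279 V (positive root), so V_GS = 0.819 V.
I_D = (V_DD − V_GS)/R = (9.34 − 0.819) / 29.5 = 0.289 mA.

I_D = 0.289 mA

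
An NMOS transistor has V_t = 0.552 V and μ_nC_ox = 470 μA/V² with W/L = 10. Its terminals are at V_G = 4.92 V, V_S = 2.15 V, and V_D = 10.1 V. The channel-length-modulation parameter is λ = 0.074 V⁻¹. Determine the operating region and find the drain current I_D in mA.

Saturation; I_D = 18.4 mA

V_GS = V_G − V_S = 4.92 − 2.15 = 2.77 V; V_DS = V_D − V_S = 10.1 − 2.15 = 7.95 V.
k_n = μ_nC_ox · (W/L) = 4.7 mA/V².
V_ov = V_GS − V_t = 2.77 − 0.552 = 2.22 V.
Since V_DS = 7.95 V ≥ V_ov = 2.22 V, the device is in saturation.
I_D = ½ k_n V_ov² (1 + λ V_DS) = 0.5 × 4.7 × 2.22² × (1 + 0.074 × 7.95) = 18.4 mA.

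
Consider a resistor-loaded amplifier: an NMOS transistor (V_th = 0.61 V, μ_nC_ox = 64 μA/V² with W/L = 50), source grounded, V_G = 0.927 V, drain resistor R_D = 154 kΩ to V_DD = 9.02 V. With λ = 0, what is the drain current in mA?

V_GS = V_G = 0.927 V, so V_ov = 0.927 − 0.61 = 0.317 V.
k_n = μ_nC_ox · (W/L) = 3.2 mA/V².
Assume saturation: I_D = ½ k_n V_ov² = 0.5 × 3.2 × 0.317² = 0.161 mA, giving V_DS = V_DD − I_D R_D = 9.02 − 0.161 × 154 = -15.7 V.
But -15.7 V < V_ov = 0.317 V, so the device is actually in triode.
In triode I_D = k_n[V_ov V_DS − ½ V_DS²] and I_D = (V_DD − V_DS)/R_D. Equating: 246 V_DS² − 157.2 V_DS + 9.02 = 0, giving V_DS = 0.0637 V (the root below V_ov).
I_D = (9.02 − 0.0637) / 154 = 0.0582 mA.

I_D = 0.0582 mA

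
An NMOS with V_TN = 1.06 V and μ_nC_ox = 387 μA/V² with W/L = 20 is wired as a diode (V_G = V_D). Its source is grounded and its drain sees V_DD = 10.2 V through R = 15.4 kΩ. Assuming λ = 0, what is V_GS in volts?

V_GS = 1.44 V

With gate tied to drain, V_GS = V_DS ≥ V_GS − V_TN, so the device is in saturation.
k_n = μ_nC_ox · (W/L) = 7.74 mA/V².
KCL at the drain: ½ k_n (V_GS − V_TN)² = (V_DD − V_GS)/R.
Let x = V_GS − 1.06. Then 59.6 x² + x − 9.14 = 0, giving x = 0.383 V (positive root), so V_GS = 1.44 V.
I_D = (V_DD − V_GS)/R = (10.2 − 1.44) / 15.4 = 0.569 mA.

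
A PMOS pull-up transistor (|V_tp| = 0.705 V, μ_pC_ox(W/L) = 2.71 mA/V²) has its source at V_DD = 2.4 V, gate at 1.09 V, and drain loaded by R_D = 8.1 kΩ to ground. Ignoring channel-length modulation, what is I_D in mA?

V_SG = V_DD − V_G = 2.4 − 1.09 = 1.31 V, so V_ov = 1.31 − 0.705 = 0.605 V.
Assume saturation: I_D = ½ k_p V_ov² = 0.5 × 2.71 × 0.605² = 0.496 mA, giving V_SD = V_DD − I_D R_D = 2.4 − 0.496 × 8.1 = -1.62 V.
But -1.62 V < V_ov = 0.605 V, so the device is actually in triode.
In triode I_D = k_p[V_ov V_SD − ½ V_SD²] and I_D = (V_DD − V_SD)/R_D. Equating: 11 V_SD² − 14.28 V_SD + 2.4 = 0, giving V_SD = 0.198 V (the root below V_ov).
I_D = (2.4 − 0.198) / 8.1 = 0.272 mA.

I_D = 0.272 mA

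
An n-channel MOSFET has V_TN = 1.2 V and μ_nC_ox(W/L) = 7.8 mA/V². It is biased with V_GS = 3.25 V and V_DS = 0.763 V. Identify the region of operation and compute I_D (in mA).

Triode; I_D = 9.93 mA

V_ov = V_GS − V_TN = 3.25 − 1.2 = 2.05 V.
Since V_DS = 0.763 V < V_ov = 2.05 V, the device is in the triode region.
I_D = k_n [V_ov · V_DS − ½ V_DS²] = 7.8 × [2.05 × 0.763 − 0.5 × 0.763²] = 9.93 mA.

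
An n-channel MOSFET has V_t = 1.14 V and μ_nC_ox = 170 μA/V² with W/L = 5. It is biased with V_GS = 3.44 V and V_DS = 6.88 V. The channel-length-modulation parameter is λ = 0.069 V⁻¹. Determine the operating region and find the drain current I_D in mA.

k_n = μ_nC_ox · (W/L) = 0.85 mA/V².
V_ov = V_GS − V_t = 3.44 − 1.14 = 2.3 V.
Since V_DS = 6.88 V ≥ V_ov = 2.3 V, the device is in saturation.
I_D = ½ k_n V_ov² (1 + λ V_DS) = 0.5 × 0.85 × 2.3² × (1 + 0.069 × 6.88) = 3.32 mA.

Saturation; I_D = 3.32 mA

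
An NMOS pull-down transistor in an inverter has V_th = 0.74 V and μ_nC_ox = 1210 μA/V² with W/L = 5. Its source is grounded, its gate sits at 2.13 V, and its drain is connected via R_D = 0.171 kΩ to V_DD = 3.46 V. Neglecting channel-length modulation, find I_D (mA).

I_D = 5.84 mA

V_GS = V_G = 2.13 V, so V_ov = 2.13 − 0.74 = 1.39 V.
k_n = μ_nC_ox · (W/L) = 6.05 mA/V².
Assume saturation: I_D = ½ k_n V_ov² = 0.5 × 6.05 × 1.39² = 5.84 mA, giving V_DS = V_DD − I_D R_D = 3.46 − 5.84 × 0.171 = 2.46 V.
V_DS = 2.46 V ≥ V_ov = 1.39 V, confirming saturation.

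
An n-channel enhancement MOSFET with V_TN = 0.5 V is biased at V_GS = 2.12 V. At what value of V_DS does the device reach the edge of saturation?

V_DS,sat = 1.62 V

The boundary between triode and saturation is V_DS = V_GS − V_TN = V_ov.
V_ov = 2.12 − 0.5 = 1.62 V.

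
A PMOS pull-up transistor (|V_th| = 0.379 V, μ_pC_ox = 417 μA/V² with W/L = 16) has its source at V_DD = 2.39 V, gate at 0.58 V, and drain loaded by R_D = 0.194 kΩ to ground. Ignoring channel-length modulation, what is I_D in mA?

V_SG = V_DD − V_G = 2.39 − 0.58 = 1.81 V, so V_ov = 1.81 − 0.379 = 1.43 V.
k_p = μ_pC_ox · (W/L) = 6.672 mA/V².
Assume saturation: I_D = ½ k_p V_ov² = 0.5 × 6.672 × 1.43² = 6.83 mA, giving V_SD = V_DD − I_D R_D = 2.39 − 6.83 × 0.194 = 1.06 V.
But 1.06 V < V_ov = 1.43 V, so the device is actually in triode.
In triode I_D = k_p[V_ov V_SD − ½ V_SD²] and I_D = (V_DD − V_SD)/R_D. Equating: 0.647 V_SD² − 2.852 V_SD + 2.39 = 0, giving V_SD = 1.13 V (the root below V_ov).
I_D = (2.39 − 1.13) / 0.194 = 6.52 mA.

I_D = 6.52 mA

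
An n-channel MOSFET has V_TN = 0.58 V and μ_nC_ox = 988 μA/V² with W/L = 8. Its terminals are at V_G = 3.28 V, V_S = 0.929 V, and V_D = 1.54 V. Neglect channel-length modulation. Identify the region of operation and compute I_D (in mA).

V_GS = V_G − V_S = 3.28 − 0.929 = 2.35 V; V_DS = V_D − V_S = 1.54 − 0.929 = 0.611 V.
k_n = μ_nC_ox · (W/L) = 7.904 mA/V².
V_ov = V_GS − V_TN = 2.35 − 0.58 = 1.77 V.
Since V_DS = 0.611 V < V_ov = 1.77 V, the device is in the triode region.
I_D = k_n [V_ov · V_DS − ½ V_DS²] = 7.904 × [1.77 × 0.611 − 0.5 × 0.611²] = 7.08 mA.

Triode; I_D = 7.08 mA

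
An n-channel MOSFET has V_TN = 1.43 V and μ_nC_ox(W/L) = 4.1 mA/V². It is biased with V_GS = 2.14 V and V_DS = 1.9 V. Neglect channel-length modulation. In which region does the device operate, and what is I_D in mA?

V_ov = V_GS − V_TN = 2.14 − 1.43 = 0.71 V.
Since V_DS = 1.9 V ≥ V_ov = 0.71 V, the device is in saturation.
I_D = ½ k_n V_ov² = 0.5 × 4.1 × 0.71² = 1.03 mA.

Saturation; I_D = 1.03 mA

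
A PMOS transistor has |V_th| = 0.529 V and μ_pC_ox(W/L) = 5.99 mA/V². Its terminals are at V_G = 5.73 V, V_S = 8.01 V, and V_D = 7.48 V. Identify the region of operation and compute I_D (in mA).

Triode; I_D = 4.72 mA

V_SG = V_S − V_G = 8.01 − 5.73 = 2.28 V; V_SD = V_S − V_D = 8.01 − 7.48 = 0.53 V.
V_ov = V_SG − |V_th| = 2.28 − 0.529 = 1.75 V.
Since V_SD = 0.53 V < V_ov = 1.75 V, the device is in the triode region.
I_D = k_p [V_ov · V_SD − ½ V_SD²] = 5.99 × [1.75 × 0.53 − 0.5 × 0.53²] = 4.72 mA.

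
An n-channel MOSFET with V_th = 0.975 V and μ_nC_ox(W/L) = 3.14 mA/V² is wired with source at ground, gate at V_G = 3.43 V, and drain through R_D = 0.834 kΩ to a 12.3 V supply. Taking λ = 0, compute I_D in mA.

V_GS = V_G = 3.43 V, so V_ov = 3.43 − 0.975 = 2.46 V.
Assume saturation: I_D = ½ k_n V_ov² = 0.5 × 3.14 × 2.46² = 9.46 mA, giving V_DS = V_DD − I_D R_D = 12.3 − 9.46 × 0.834 = 4.41 V.
V_DS = 4.41 V ≥ V_ov = 2.46 V, confirming saturation.

I_D = 9.46 mA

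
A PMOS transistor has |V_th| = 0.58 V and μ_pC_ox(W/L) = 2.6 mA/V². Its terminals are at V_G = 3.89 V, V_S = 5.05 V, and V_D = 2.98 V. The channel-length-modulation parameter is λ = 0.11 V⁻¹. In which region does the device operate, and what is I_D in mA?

V_SG = V_S − V_G = 5.05 − 3.89 = 1.16 V; V_SD = V_S − V_D = 5.05 − 2.98 = 2.07 V.
V_ov = V_SG − |V_th| = 1.16 − 0.58 = 0.58 V.
Since V_SD = 2.07 V ≥ V_ov = 0.58 V, the device is in saturation.
I_D = ½ k_p V_ov² (1 + λ V_SD) = 0.5 × 2.6 × 0.58² × (1 + 0.11 × 2.07) = 0.537 mA.

Saturation; I_D = 0.537 mA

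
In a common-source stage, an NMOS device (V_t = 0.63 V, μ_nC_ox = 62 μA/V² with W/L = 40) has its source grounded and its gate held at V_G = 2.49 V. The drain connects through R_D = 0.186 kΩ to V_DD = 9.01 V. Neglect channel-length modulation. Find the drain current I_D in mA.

V_GS = V_G = 2.49 V, so V_ov = 2.49 − 0.63 = 1.86 V.
k_n = μ_nC_ox · (W/L) = 2.48 mA/V².
Assume saturation: I_D = ½ k_n V_ov² = 0.5 × 2.48 × 1.86² = 4.29 mA, giving V_DS = V_DD − I_D R_D = 9.01 − 4.29 × 0.186 = 8.21 V.
V_DS = 8.21 V ≥ V_ov = 1.86 V, confirming saturation.

I_D = 4.29 mA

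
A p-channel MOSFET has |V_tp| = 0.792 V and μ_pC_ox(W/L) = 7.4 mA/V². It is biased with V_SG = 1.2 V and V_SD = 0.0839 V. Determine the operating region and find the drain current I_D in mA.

Triode; I_D = 0.227 mA

V_ov = V_SG − |V_tp| = 1.2 − 0.792 = 0.408 V.
Since V_SD = 0.0839 V < V_ov = 0.408 V, the device is in the triode region.
I_D = k_p [V_ov · V_SD − ½ V_SD²] = 7.4 × [0.408 × 0.0839 − 0.5 × 0.0839²] = 0.227 mA.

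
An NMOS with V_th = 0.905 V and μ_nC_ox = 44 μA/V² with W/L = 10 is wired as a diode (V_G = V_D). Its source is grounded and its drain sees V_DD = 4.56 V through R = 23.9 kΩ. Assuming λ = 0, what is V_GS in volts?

V_GS = 1.65 V

With gate tied to drain, V_GS = V_DS ≥ V_GS − V_th, so the device is in saturation.
k_n = μ_nC_ox · (W/L) = 0.44 mA/V².
KCL at the drain: ½ k_n (V_GS − V_th)² = (V_DD − V_GS)/R.
Let x = V_GS − 0.905. Then 5.26 x² + x − 3.655 = 0, giving x = 0.744 V (positive root), so V_GS = 1.65 V.
I_D = (V_DD − V_GS)/R = (4.56 − 1.65) / 23.9 = 0.122 mA.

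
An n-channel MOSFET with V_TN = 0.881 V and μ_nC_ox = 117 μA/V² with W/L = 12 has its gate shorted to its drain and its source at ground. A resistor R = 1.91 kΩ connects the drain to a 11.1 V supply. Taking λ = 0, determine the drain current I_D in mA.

I_D = 4.09 mA

With gate tied to drain, V_GS = V_DS ≥ V_GS − V_TN, so the device is in saturation.
k_n = μ_nC_ox · (W/L) = 1.404 mA/V².
KCL at the drain: ½ k_n (V_GS − V_TN)² = (V_DD − V_GS)/R.
Let x = V_GS − 0.881. Then 1.34 x² + x − 10.22 = 0, giving x = 2.41 V (positive root), so V_GS = 3.29 V.
I_D = (V_DD − V_GS)/R = (11.1 − 3.29) / 1.91 = 4.09 mA.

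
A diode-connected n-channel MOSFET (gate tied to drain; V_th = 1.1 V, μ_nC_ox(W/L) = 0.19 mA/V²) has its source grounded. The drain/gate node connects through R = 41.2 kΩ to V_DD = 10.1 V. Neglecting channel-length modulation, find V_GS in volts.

V_GS = 2.49 V

With gate tied to drain, V_GS = V_DS ≥ V_GS − V_th, so the device is in saturation.
KCL at the drain: ½ k_n (V_GS − V_th)² = (V_DD − V_GS)/R.
Let x = V_GS − 1.1. Then 3.91 x² + x − 9 = 0, giving x = 1.39 V (positive root), so V_GS = 2.49 V.
I_D = (V_DD − V_GS)/R = (10.1 − 2.49) / 41.2 = 0.185 mA.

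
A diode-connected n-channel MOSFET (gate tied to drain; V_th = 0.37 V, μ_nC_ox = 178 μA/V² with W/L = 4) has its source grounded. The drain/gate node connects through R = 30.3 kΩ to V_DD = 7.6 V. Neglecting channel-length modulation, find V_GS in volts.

V_GS = 1.14 V

With gate tied to drain, V_GS = V_DS ≥ V_GS − V_th, so the device is in saturation.
k_n = μ_nC_ox · (W/L) = 0.712 mA/V².
KCL at the drain: ½ k_n (V_GS − V_th)² = (V_DD − V_GS)/R.
Let x = V_GS − 0.37. Then 10.8 x² + x − 7.23 = 0, giving x = 0.774 V (positive root), so V_GS = 1.14 V.
I_D = (V_DD − V_GS)/R = (7.6 − 1.14) / 30.3 = 0.213 mA.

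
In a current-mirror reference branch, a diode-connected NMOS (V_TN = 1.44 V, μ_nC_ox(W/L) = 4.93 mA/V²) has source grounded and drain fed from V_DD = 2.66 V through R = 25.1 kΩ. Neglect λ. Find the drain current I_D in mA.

With gate tied to drain, V_GS = V_DS ≥ V_GS − V_TN, so the device is in saturation.
KCL at the drain: ½ k_n (V_GS − V_TN)² = (V_DD − V_GS)/R.
Let x = V_GS − 1.44. Then 61.9 x² + x − 1.22 = 0, giving x = 0.133 V (positive root), so V_GS = 1.57 V.
I_D = (V_DD − V_GS)/R = (2.66 − 1.57) / 25.1 = 0.0433 mA.

I_D = 0.0433 mA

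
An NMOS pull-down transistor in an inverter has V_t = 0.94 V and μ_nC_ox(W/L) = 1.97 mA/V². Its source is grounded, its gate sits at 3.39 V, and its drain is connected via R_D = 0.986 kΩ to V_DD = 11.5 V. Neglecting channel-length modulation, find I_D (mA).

I_D = 5.91 mA

V_GS = V_G = 3.39 V, so V_ov = 3.39 − 0.94 = 2.45 V.
Assume saturation: I_D = ½ k_n V_ov² = 0.5 × 1.97 × 2.45² = 5.91 mA, giving V_DS = V_DD − I_D R_D = 11.5 − 5.91 × 0.986 = 5.67 V.
V_DS = 5.67 V ≥ V_ov = 2.45 V, confirming saturation.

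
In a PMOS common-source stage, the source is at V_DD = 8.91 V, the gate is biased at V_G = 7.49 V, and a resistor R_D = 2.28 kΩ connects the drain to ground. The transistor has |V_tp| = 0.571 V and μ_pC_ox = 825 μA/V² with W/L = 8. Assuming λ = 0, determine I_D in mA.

V_SG = V_DD − V_G = 8.91 − 7.49 = 1.42 V, so V_ov = 1.42 − 0.571 = 0.849 V.
k_p = μ_pC_ox · (W/L) = 6.6 mA/V².
Assume saturation: I_D = ½ k_p V_ov² = 0.5 × 6.6 × 0.849² = 2.38 mA, giving V_SD = V_DD − I_D R_D = 8.91 − 2.38 × 2.28 = 3.49 V.
V_SD = 3.49 V ≥ V_ov = 0.849 V, confirming saturation.

I_D = 2.38 mA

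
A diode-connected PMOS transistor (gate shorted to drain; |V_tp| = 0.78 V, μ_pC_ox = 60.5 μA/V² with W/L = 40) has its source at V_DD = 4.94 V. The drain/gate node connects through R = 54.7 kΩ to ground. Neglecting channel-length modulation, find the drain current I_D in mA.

I_D = 0.0716 mA

With gate tied to drain, V_SG = V_SD ≥ V_SG − |V_tp|, so the device is in saturation.
k_p = μ_pC_ox · (W/L) = 2.42 mA/V².
KCL at the drain: ½ k_p (V_SG − |V_tp|)² = (V_DD − V_SG)/R.
Let x = V_SG − 0.78. Then 66.2 x² + x − 4.16 = 0, giving x = 0.243 V (positive root), so V_SG = 1.02 V.
I_D = (V_DD − V_SG)/R = (4.94 − 1.02) / 54.7 = 0.0716 mA.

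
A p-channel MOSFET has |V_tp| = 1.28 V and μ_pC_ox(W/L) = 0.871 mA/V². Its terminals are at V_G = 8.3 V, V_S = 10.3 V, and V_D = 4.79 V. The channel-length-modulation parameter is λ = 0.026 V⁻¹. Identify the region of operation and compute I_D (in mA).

Saturation; I_D = 0.258 mA

V_SG = V_S − V_G = 10.3 − 8.3 = 2 V; V_SD = V_S − V_D = 10.3 − 4.79 = 5.51 V.
V_ov = V_SG − |V_tp| = 2 − 1.28 = 0.72 V.
Since V_SD = 5.51 V ≥ V_ov = 0.72 V, the device is in saturation.
I_D = ½ k_p V_ov² (1 + λ V_SD) = 0.5 × 0.871 × 0.72² × (1 + 0.026 × 5.51) = 0.258 mA.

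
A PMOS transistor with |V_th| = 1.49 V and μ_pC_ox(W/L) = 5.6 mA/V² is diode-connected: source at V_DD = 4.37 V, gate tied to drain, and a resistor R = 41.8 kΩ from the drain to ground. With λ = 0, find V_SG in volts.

V_SG = 1.64 V

With gate tied to drain, V_SG = V_SD ≥ V_SG − |V_th|, so the device is in saturation.
KCL at the drain: ½ k_p (V_SG − |V_th|)² = (V_DD − V_SG)/R.
Let x = V_SG − 1.49. Then 117 x² + x − 2.88 = 0, giving x = 0.153 V (positive root), so V_SG = 1.64 V.
I_D = (V_DD − V_SG)/R = (4.37 − 1.64) / 41.8 = 0.0652 mA.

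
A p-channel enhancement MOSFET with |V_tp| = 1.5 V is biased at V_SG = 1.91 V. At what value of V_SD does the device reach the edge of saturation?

The boundary between triode and saturation is V_SD = V_SG − |V_tp| = V_ov.
V_ov = 1.91 − 1.5 = 0.41 V.

V_SD,sat = 0.410 V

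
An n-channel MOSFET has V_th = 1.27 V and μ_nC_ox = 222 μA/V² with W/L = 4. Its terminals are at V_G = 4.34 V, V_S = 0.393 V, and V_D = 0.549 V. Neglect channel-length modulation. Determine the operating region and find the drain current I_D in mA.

Triode; I_D = 0.360 mA

V_GS = V_G − V_S = 4.34 − 0.393 = 3.95 V; V_DS = V_D − V_S = 0.549 − 0.393 = 0.156 V.
k_n = μ_nC_ox · (W/L) = 0.888 mA/V².
V_ov = V_GS − V_th = 3.95 − 1.27 = 2.68 V.
Since V_DS = 0.156 V < V_ov = 2.68 V, the device is in the triode region.
I_D = k_n [V_ov · V_DS − ½ V_DS²] = 0.888 × [2.68 × 0.156 − 0.5 × 0.156²] = 0.36 mA.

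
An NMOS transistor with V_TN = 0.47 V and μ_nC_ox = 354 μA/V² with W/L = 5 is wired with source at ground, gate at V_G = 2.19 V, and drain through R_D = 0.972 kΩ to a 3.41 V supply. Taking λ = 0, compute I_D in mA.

V_GS = V_G = 2.19 V, so V_ov = 2.19 − 0.47 = 1.72 V.
k_n = μ_nC_ox · (W/L) = 1.77 mA/V².
Assume saturation: I_D = ½ k_n V_ov² = 0.5 × 1.77 × 1.72² = 2.62 mA, giving V_DS = V_DD − I_D R_D = 3.41 − 2.62 × 0.972 = 0.865 V.
But 0.865 V < V_ov = 1.72 V, so the device is actually in triode.
In triode I_D = k_n[V_ov V_DS − ½ V_DS²] and I_D = (V_DD − V_DS)/R_D. Equating: 0.86 V_DS² − 3.959 V_DS + 3.41 = 0, giving V_DS = 1.15 V (the root below V_ov).
I_D = (3.41 − 1.15) / 0.972 = 2.33 mA.

I_D = 2.33 mA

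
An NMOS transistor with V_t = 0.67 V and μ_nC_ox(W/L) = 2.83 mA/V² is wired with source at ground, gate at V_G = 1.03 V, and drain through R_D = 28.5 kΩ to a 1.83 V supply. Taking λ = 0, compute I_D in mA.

V_GS = V_G = 1.03 V, so V_ov = 1.03 − 0.67 = 0.36 V.
Assume saturation: I_D = ½ k_n V_ov² = 0.5 × 2.83 × 0.36² = 0.183 mA, giving V_DS = V_DD − I_D R_D = 1.83 − 0.183 × 28.5 = -3.4 V.
But -3.4 V < V_ov = 0.36 V, so the device is actually in triode.
In triode I_D = k_n[V_ov V_DS − ½ V_DS²] and I_D = (V_DD − V_DS)/R_D. Equating: 40.3 V_DS² − 30.04 V_DS + 1.83 = 0, giving V_DS = 0.0669 V (the root below V_ov).
I_D = (1.83 − 0.0669) / 28.5 = 0.0619 mA.

I_D = 0.0619 mA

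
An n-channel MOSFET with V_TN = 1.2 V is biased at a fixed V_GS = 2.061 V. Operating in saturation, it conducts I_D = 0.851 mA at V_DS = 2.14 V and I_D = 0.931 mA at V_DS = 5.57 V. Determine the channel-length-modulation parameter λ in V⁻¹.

With V_GS fixed, I_D ∝ (1 + λ V_DS) in saturation, so I_D2/I_D1 = (1 + λ V_DS2)/(1 + λ V_DS1).
0.931/0.851 = 1.094 = (1 + 5.57 λ)/(1 + 2.14 λ).
Solving: λ (I_D1 V_DS2 − I_D2 V_DS1) = I_D2 − I_D1, so λ = (0.931 − 0.851) / (0.851 × 5.57 − 0.931 × 2.14) = 0.08 / 2.75 = 0.0291 V⁻¹.

λ = 0.0291 V⁻¹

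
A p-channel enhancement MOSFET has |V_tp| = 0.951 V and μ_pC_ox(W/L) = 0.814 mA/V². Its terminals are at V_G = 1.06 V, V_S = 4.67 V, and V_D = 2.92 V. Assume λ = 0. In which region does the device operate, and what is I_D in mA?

V_SG = V_S − V_G = 4.67 − 1.06 = 3.61 V; V_SD = V_S − V_D = 4.67 − 2.92 = 1.75 V.
V_ov = V_SG − |V_tp| = 3.61 − 0.951 = 2.66 V.
Since V_SD = 1.75 V < V_ov = 2.66 V, the device is in the triode region.
I_D = k_p [V_ov · V_SD − ½ V_SD²] = 0.814 × [2.66 × 1.75 − 0.5 × 1.75²] = 2.54 mA.

Triode; I_D = 2.54 mA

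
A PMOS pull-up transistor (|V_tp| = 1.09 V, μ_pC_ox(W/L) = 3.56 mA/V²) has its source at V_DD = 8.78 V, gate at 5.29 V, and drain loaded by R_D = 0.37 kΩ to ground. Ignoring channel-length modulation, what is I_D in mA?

V_SG = V_DD − V_G = 8.78 − 5.29 = 3.49 V, so V_ov = 3.49 − 1.09 = 2.4 V.
Assume saturation: I_D = ½ k_p V_ov² = 0.5 × 3.56 × 2.4² = 10.3 mA, giving V_SD = V_DD − I_D R_D = 8.78 − 10.3 × 0.37 = 4.99 V.
V_SD = 4.99 V ≥ V_ov = 2.4 V, confirming saturation.

I_D = 10.3 mA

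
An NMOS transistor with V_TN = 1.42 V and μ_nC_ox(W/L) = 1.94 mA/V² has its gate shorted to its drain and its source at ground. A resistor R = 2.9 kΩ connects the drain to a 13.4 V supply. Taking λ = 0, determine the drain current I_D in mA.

I_D = 3.48 mA

With gate tied to drain, V_GS = V_DS ≥ V_GS − V_TN, so the device is in saturation.
KCL at the drain: ½ k_n (V_GS − V_TN)² = (V_DD − V_GS)/R.
Let x = V_GS − 1.42. Then 2.81 x² + x − 11.98 = 0, giving x = 1.89 V (positive root), so V_GS = 3.31 V.
I_D = (V_DD − V_GS)/R = (13.4 − 3.31) / 2.9 = 3.48 mA.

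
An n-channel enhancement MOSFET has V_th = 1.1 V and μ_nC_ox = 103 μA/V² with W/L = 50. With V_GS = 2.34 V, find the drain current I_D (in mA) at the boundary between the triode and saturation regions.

At the boundary V_DS = V_ov = V_GS − V_th = 2.34 − 1.1 = 1.24 V.
k_n = μ_nC_ox · (W/L) = 5.15 mA/V².
I_D = ½ k_n V_ov² = 0.5 × 5.15 × 1.24² = 3.96 mA.

I_D = 3.96 mA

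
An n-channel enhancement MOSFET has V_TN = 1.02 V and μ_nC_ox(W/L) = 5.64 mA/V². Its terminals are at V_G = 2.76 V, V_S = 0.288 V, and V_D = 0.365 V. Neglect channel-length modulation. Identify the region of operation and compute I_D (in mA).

Triode; I_D = 0.614 mA

V_GS = V_G − V_S = 2.76 − 0.288 = 2.47 V; V_DS = V_D − V_S = 0.365 − 0.288 = 0.077 V.
V_ov = V_GS − V_TN = 2.47 − 1.02 = 1.45 V.
Since V_DS = 0.077 V < V_ov = 1.45 V, the device is in the triode region.
I_D = k_n [V_ov · V_DS − ½ V_DS²] = 5.64 × [1.45 × 0.077 − 0.5 × 0.077²] = 0.614 mA.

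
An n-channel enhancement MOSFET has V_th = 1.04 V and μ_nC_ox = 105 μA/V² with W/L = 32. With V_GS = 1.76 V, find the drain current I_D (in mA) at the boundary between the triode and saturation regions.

At the boundary V_DS = V_ov = V_GS − V_th = 1.76 − 1.04 = 0.72 V.
k_n = μ_nC_ox · (W/L) = 3.36 mA/V².
I_D = ½ k_n V_ov² = 0.5 × 3.36 × 0.72² = 0.871 mA.

I_D = 0.871 mA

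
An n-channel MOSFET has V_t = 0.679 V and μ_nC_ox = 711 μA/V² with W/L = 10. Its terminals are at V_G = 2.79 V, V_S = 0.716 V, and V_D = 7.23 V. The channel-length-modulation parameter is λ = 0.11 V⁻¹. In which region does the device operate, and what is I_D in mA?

V_GS = V_G − V_S = 2.79 − 0.716 = 2.07 V; V_DS = V_D − V_S = 7.23 − 0.716 = 6.51 V.
k_n = μ_nC_ox · (W/L) = 7.11 mA/V².
V_ov = V_GS − V_t = 2.07 − 0.679 = 1.39 V.
Since V_DS = 6.51 V ≥ V_ov = 1.39 V, the device is in saturation.
I_D = ½ k_n V_ov² (1 + λ V_DS) = 0.5 × 7.11 × 1.39² × (1 + 0.11 × 6.51) = 11.9 mA.

Saturation; I_D = 11.9 mA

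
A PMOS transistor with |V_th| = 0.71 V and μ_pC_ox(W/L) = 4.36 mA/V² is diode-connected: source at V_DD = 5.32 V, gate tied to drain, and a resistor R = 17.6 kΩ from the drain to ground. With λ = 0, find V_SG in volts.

V_SG = 1.04 V

With gate tied to drain, V_SG = V_SD ≥ V_SG − |V_th|, so the device is in saturation.
KCL at the drain: ½ k_p (V_SG − |V_th|)² = (V_DD − V_SG)/R.
Let x = V_SG − 0.71. Then 38.4 x² + x − 4.61 = 0, giving x = 0.334 V (positive root), so V_SG = 1.04 V.
I_D = (V_DD − V_SG)/R = (5.32 − 1.04) / 17.6 = 0.243 mA.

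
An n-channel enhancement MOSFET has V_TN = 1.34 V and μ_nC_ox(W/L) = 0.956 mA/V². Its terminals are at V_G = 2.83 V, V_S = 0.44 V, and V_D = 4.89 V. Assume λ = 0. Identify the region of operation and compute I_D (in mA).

Saturation; I_D = 0.527 mA

V_GS = V_G − V_S = 2.83 − 0.44 = 2.39 V; V_DS = V_D − V_S = 4.89 − 0.44 = 4.45 V.
V_ov = V_GS − V_TN = 2.39 − 1.34 = 1.05 V.
Since V_DS = 4.45 V ≥ V_ov = 1.05 V, the device is in saturation.
I_D = ½ k_n V_ov² = 0.5 × 0.956 × 1.05² = 0.527 mA.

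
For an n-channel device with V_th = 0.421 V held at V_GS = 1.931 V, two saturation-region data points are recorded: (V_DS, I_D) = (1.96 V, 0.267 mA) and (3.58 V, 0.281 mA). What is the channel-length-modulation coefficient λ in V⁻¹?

λ = 0.0346 V⁻¹

With V_GS fixed, I_D ∝ (1 + λ V_DS) in saturation, so I_D2/I_D1 = (1 + λ V_DS2)/(1 + λ V_DS1).
0.281/0.267 = 1.052 = (1 + 3.58 λ)/(1 + 1.96 λ).
Solving: λ (I_D1 V_DS2 − I_D2 V_DS1) = I_D2 − I_D1, so λ = (0.281 − 0.267) / (0.267 × 3.58 − 0.281 × 1.96) = 0.014 / 0.405 = 0.0346 V⁻¹.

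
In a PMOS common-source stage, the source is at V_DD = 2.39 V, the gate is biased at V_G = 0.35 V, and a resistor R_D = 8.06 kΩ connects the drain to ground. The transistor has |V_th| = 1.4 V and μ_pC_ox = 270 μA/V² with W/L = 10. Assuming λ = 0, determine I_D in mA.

V_SG = V_DD − V_G = 2.39 − 0.35 = 2.04 V, so V_ov = 2.04 − 1.4 = 0.64 V.
k_p = μ_pC_ox · (W/L) = 2.7 mA/V².
Assume saturation: I_D = ½ k_p V_ov² = 0.5 × 2.7 × 0.64² = 0.553 mA, giving V_SD = V_DD − I_D R_D = 2.39 − 0.553 × 8.06 = -2.07 V.
But -2.07 V < V_ov = 0.64 V, so the device is actually in triode.
In triode I_D = k_p[V_ov V_SD − ½ V_SD²] and I_D = (V_DD − V_SD)/R_D. Equating: 10.9 V_SD² − 14.93 V_SD + 2.39 = 0, giving V_SD = 0.185 V (the root below V_ov).
I_D = (2.39 − 0.185) / 8.06 = 0.274 mA.

I_D = 0.274 mA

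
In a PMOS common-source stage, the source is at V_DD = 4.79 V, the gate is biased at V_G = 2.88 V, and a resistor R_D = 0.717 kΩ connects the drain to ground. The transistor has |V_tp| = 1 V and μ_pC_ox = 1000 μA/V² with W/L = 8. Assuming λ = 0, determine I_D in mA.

V_SG = V_DD − V_G = 4.79 − 2.88 = 1.91 V, so V_ov = 1.91 − 1 = 0.91 V.
k_p = μ_pC_ox · (W/L) = 8 mA/V².
Assume saturation: I_D = ½ k_p V_ov² = 0.5 × 8 × 0.91² = 3.31 mA, giving V_SD = V_DD − I_D R_D = 4.79 − 3.31 × 0.717 = 2.42 V.
V_SD = 2.42 V ≥ V_ov = 0.91 V, confirming saturation.

I_D = 3.31 mA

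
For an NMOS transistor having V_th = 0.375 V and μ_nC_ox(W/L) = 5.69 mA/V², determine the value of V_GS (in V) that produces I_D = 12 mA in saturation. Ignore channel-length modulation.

V_GS = 2.43 V

In saturation I_D = ½ k_n (V_GS − V_th)², so V_GS − V_th = √(2 I_D / k_n) = √(2 × 12 / 5.69) = 2.05 V.
V_GS = 0.375 + 2.05 = 2.43 V.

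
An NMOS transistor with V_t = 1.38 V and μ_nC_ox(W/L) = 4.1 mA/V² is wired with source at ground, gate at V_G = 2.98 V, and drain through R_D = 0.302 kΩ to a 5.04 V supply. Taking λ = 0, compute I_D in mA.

I_D = 5.25 mA

V_GS = V_G = 2.98 V, so V_ov = 2.98 − 1.38 = 1.6 V.
Assume saturation: I_D = ½ k_n V_ov² = 0.5 × 4.1 × 1.6² = 5.25 mA, giving V_DS = V_DD − I_D R_D = 5.04 − 5.25 × 0.302 = 3.46 V.
V_DS = 3.46 V ≥ V_ov = 1.6 V, confirming saturation.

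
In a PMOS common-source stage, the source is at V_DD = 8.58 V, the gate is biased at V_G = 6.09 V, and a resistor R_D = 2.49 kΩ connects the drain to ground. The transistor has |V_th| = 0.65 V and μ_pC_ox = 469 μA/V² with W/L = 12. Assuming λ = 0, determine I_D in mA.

I_D = 3.30 mA

V_SG = V_DD − V_G = 8.58 − 6.09 = 2.49 V, so V_ov = 2.49 − 0.65 = 1.84 V.
k_p = μ_pC_ox · (W/L) = 5.628 mA/V².
Assume saturation: I_D = ½ k_p V_ov² = 0.5 × 5.628 × 1.84² = 9.53 mA, giving V_SD = V_DD − I_D R_D = 8.58 − 9.53 × 2.49 = -15.1 V.
But -15.1 V < V_ov = 1.84 V, so the device is actually in triode.
In triode I_D = k_p[V_ov V_SD − ½ V_SD²] and I_D = (V_DD − V_SD)/R_D. Equating: 7.01 V_SD² − 26.79 V_SD + 8.58 = 0, giving V_SD = 0.353 V (the root below V_ov).
I_D = (8.58 − 0.353) / 2.49 = 3.3 mA.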